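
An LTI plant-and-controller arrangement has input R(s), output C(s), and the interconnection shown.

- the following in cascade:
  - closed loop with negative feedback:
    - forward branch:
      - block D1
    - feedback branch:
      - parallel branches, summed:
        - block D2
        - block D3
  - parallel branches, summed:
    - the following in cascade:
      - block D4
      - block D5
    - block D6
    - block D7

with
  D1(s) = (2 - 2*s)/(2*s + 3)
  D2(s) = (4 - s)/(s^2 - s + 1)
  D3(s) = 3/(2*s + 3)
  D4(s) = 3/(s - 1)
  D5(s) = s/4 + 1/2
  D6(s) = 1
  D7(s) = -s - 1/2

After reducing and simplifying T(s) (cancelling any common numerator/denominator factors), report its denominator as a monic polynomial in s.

Answer: s^4 + 3*s^3/2 - s^2/4 - 23*s/4 + 39/4

Working:
1. reduce the parallel group D2, D3; result (s^2 + 2*s + 15)/(2*s^3 + s^2 - s + 3)
2. close the feedback loop around D1, (D2+D3); result (-4*s^4 + 2*s^3 + 4*s^2 - 8*s + 6)/(4*s^4 + 6*s^3 - s^2 - 23*s + 39)
3. combine D4, D5 in series; result (3*s + 6)/(4*s - 4)
4. combine (D4*D5), D6, D7 in parallel; result (-4*s^2 + 9*s + 4)/(4*s - 4)
5. cascade [D1/(1+D1*(D2+D3))], ((D4*D5)+D6+D7); result (8*s^5 - 14*s^4 - 21*s^3 + 17*s^2 - 23*s - 12)/(8*s^4 + 12*s^3 - 2*s^2 - 46*s + 78)
No further cancellation is possible in the step-5 result, so that is T(s). Its denominator becomes monic after dividing by the leading coefficient 8.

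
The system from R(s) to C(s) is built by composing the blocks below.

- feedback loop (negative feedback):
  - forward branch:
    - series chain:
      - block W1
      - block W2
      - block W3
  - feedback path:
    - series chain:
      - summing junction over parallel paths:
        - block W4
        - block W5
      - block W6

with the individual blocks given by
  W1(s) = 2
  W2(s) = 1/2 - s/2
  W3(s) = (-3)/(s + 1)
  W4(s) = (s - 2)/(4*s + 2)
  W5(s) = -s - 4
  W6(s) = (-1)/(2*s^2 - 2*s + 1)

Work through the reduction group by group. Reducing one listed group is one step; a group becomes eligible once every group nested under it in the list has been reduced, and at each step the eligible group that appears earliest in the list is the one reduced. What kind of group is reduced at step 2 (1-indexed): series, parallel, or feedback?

The answer is parallel.

Reasoning:
Step 1 - reduce the series chain W1, W2, W3
Step 2 - sum the parallel branches W4, W5
Step 3 - series reduction of (W4+W5), W6
Step 4 - collapse the loop ((W1*W2*W3) forward, ((W4+W5)*W6) return)
The group at step 2 is a parallel group.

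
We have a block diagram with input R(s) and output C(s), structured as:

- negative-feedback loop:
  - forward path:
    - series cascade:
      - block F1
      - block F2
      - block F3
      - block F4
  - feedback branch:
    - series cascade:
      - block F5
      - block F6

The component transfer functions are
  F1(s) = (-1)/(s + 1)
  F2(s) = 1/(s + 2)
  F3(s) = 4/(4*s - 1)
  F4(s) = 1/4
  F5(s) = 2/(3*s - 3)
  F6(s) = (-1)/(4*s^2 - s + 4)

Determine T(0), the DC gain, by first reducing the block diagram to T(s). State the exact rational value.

First reduce the diagram to T(s).

Step 1: multiply F1, F2, F3, F4 (series): (-1)/(4*s^3 + 11*s^2 + 5*s - 2)
Step 2: multiply F5, F6 (series): (-2)/(12*s^3 - 15*s^2 + 15*s - 12)
Step 3: apply the feedback formula to (F1*F2*F3*F4), (F5*F6): (-12*s^3 + 15*s^2 - 15*s + 12)/(48*s^6 + 72*s^5 - 45*s^4 + 18*s^3 - 27*s^2 - 90*s + 26)
That last expression is T(s); at s = 0 only the constant terms survive, so T(0) = 12/26 = 6/13.

Answer: 6/13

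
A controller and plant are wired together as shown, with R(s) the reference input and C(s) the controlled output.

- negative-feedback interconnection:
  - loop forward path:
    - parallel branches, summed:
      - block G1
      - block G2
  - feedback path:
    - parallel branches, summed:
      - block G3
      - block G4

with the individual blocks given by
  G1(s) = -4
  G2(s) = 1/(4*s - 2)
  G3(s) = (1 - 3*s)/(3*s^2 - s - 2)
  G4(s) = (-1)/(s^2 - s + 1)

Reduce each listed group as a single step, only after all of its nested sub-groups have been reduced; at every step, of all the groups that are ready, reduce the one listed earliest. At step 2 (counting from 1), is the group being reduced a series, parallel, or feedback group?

[1] parallel reduction of G1, G2
[2] parallel reduction of G3, G4
[3] reduce the feedback loop with forward (G1+G2) and return (G3+G4)
At step 2 the group reduced is parallel.

Therefore the answer is parallel.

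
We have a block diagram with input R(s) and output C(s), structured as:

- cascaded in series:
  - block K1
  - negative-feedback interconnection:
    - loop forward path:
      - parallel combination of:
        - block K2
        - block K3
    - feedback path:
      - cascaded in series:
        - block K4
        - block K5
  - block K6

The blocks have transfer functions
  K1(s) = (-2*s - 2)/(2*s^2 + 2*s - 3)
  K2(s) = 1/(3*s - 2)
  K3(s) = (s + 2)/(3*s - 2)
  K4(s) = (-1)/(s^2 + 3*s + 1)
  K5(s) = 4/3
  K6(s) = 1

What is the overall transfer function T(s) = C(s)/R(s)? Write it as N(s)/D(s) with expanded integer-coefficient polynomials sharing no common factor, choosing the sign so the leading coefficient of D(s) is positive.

First reduce the diagram to T(s).

1. sum the parallel branches K2, K3: (s + 3)/(3*s - 2)
2. series reduction of K4, K5: (-4)/(3*s^2 + 9*s + 3)
3. close the feedback loop around (K2+K3), (K4*K5): (3*s^3 + 18*s^2 + 30*s + 9)/(9*s^3 + 21*s^2 - 13*s - 18)
4. combine K1, [(K2+K3)/(1+(K2+K3)*(K4*K5))], K6 in series, which is the overall transfer function T(s) = C(s)/R(s) in lowest terms

Answer: (-6*s^4 - 42*s^3 - 96*s^2 - 78*s - 18)/(18*s^5 + 60*s^4 - 11*s^3 - 125*s^2 + 3*s + 54)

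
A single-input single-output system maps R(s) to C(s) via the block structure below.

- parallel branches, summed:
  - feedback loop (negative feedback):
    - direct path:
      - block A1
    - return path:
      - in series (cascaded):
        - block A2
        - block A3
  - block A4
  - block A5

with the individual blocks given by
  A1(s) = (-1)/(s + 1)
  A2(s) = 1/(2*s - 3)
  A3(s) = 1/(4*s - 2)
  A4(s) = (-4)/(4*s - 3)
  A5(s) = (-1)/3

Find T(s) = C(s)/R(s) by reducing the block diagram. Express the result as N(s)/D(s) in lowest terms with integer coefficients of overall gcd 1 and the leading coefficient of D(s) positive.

Reducing step by step:

Step 1 - multiply A2, A3 (series), giving 1/(8*s^2 - 16*s + 6)
Step 2 - reduce the feedback loop with forward A1 and return (A2*A3), giving (-8*s^2 + 16*s - 6)/(8*s^3 - 8*s^2 - 10*s + 5)
Step 3 - sum the parallel branches [A1/(1+A1*(A2*A3))], A4, A5; the result is T(s) itself (integer coefficients, no common factor, positive leading denominator coefficient)

Answer: (-32*s^4 - 136*s^3 + 376*s^2 - 146*s + 9)/(96*s^4 - 168*s^3 - 48*s^2 + 150*s - 45)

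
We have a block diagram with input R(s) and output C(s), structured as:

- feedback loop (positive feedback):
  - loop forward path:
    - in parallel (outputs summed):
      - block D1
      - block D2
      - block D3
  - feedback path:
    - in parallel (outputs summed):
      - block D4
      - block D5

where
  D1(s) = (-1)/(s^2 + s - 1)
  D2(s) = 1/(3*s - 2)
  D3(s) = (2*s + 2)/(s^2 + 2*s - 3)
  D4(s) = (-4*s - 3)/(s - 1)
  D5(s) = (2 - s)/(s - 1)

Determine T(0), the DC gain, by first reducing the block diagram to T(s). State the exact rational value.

Answer: -1/7

Working:
1. reduce the parallel group D1, D2, D3, giving (7*s^4 + 8*s^3 - 14*s^2 + 2*s + 1)/(3*s^5 + 7*s^4 - 12*s^3 - 11*s^2 + 19*s - 6)
2. parallel reduction of D4, D5, giving (-5*s - 1)/(s - 1)
3. collapse the loop ((D1+D2+D3) forward, (D4+D5) return), giving (7*s^5 + s^4 - 22*s^3 + 16*s^2 - s - 1)/(3*s^6 + 39*s^5 + 28*s^4 - 61*s^3 + 26*s^2 - 18*s + 7)
That last expression is T(s); at s = 0 only the constant terms survive, so T(0) = -1/7.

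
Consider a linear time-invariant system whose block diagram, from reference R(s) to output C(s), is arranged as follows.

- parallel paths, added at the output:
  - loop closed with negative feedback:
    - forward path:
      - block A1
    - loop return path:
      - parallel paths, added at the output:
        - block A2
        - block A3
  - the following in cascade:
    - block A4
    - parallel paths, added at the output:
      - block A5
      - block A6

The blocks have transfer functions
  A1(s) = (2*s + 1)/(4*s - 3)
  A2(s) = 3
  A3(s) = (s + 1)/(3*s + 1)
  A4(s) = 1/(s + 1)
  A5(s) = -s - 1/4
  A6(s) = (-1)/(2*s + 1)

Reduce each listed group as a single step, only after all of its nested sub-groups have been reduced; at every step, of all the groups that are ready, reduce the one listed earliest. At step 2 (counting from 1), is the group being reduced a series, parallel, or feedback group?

The answer is feedback.

Reasoning:
Step 1 - parallel reduction of A2, A3
Step 2 - collapse the loop (A1 forward, (A2+A3) return)
Step 3 - parallel reduction of A5, A6
Step 4 - combine A4, (A5+A6) in series
Step 5 - parallel reduction of [A1/(1+A1*(A2+A3))], (A4*(A5+A6))
Step 2 collapses a feedback group.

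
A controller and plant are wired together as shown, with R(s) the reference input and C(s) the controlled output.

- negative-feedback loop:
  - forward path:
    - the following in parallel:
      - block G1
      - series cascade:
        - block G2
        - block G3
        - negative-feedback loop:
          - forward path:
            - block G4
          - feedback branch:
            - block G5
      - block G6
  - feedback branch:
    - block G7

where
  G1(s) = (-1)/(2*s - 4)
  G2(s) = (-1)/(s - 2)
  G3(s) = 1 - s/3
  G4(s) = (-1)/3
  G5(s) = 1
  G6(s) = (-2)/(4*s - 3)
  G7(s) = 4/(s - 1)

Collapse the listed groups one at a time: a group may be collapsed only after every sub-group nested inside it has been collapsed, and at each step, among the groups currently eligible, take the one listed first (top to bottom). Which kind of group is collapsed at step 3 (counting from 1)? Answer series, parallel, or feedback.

[1] apply the feedback formula to G4, G5
[2] multiply G2, G3, [G4/(1+G4*G5)] (series)
[3] combine G1, (G2*G3*[G4/(1+G4*G5)]), G6 in parallel
[4] close the feedback loop around (G1+(G2*G3*[G4/(1+G4*G5)])+G6), G7
Step 3 collapses a parallel group.

Answer: parallel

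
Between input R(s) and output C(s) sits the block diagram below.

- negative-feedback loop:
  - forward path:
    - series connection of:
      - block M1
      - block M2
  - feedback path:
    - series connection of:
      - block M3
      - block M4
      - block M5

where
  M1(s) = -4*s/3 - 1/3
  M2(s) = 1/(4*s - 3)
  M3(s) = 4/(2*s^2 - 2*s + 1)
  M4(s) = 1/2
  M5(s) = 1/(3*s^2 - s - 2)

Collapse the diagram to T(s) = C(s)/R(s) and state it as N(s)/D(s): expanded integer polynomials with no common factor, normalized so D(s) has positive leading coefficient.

1. series reduction of M1, M2 gives (-4*s - 1)/(12*s - 9)
2. combine M3, M4, M5 in series gives 2/(6*s^4 - 8*s^3 + s^2 + 3*s - 2)
3. close the feedback loop around (M1*M2), (M3*M4*M5); the result is T(s) itself (integer coefficients, no common factor, positive leading denominator coefficient)

Hence the answer: (-24*s^5 + 26*s^4 + 4*s^3 - 13*s^2 + 5*s + 2)/(72*s^5 - 150*s^4 + 84*s^3 + 27*s^2 - 59*s + 16)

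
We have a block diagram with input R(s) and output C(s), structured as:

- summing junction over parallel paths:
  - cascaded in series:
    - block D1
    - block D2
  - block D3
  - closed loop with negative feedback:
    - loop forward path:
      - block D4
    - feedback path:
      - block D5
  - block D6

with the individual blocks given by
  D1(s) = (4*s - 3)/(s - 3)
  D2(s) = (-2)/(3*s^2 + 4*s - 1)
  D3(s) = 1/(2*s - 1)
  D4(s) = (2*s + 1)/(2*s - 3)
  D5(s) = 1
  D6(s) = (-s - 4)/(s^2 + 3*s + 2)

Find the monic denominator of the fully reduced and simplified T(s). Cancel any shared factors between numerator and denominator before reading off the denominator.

1. series reduction of D1, D2, giving (6 - 8*s)/(3*s^3 - 5*s^2 - 13*s + 3)
2. collapse the loop (D4 forward, D5 return), giving (2*s + 1)/(4*s - 2)
3. add (D1*D2), D3, [D4/(1+D4*D5)], D6 (parallel), giving (6*s^6 + 5*s^5 - 86*s^4 - 68*s^3 + 2*s^2 - 141*s + 18)/(12*s^6 + 10*s^5 - 96*s^4 - 140*s^3 + 24*s^2 + 58*s - 12)
T(s) is the step-3 result (common factors already cancelled). Leading coefficient of the denominator: 12. Divide through by 12 for the monic polynomial.

Final answer: s^6 + 5*s^5/6 - 8*s^4 - 35*s^3/3 + 2*s^2 + 29*s/6 - 1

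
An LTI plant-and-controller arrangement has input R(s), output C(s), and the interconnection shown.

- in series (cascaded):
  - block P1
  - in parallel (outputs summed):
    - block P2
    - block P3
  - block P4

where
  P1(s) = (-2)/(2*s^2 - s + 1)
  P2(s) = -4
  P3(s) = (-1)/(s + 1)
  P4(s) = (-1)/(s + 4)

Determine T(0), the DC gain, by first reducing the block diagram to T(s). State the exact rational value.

The answer is -5/2.

Reasoning:
(1) parallel reduction of P2, P3 gives (-4*s - 5)/(s + 1)
(2) cascade P1, (P2+P3), P4 gives (-8*s - 10)/(2*s^4 + 9*s^3 + 4*s^2 + s + 4)
Evaluating the step-2 result (the overall T(s)) at s = 0 gives T(0) = -10/4 = -5/2.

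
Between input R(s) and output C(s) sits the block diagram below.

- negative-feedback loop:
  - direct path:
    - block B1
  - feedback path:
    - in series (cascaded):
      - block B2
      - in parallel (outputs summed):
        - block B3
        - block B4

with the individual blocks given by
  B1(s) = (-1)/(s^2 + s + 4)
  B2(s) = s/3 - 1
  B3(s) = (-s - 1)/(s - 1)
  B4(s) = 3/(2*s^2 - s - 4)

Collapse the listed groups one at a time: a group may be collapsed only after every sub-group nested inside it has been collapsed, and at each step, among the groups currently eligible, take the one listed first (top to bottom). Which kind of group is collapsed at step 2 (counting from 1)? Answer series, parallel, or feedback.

Step 1: combine B3, B4 in parallel
Step 2: multiply B2, (B3+B4) (series)
Step 3: feedback reduction of B1, (B2*(B3+B4))
Step 2 collapses a series group.

Final answer: series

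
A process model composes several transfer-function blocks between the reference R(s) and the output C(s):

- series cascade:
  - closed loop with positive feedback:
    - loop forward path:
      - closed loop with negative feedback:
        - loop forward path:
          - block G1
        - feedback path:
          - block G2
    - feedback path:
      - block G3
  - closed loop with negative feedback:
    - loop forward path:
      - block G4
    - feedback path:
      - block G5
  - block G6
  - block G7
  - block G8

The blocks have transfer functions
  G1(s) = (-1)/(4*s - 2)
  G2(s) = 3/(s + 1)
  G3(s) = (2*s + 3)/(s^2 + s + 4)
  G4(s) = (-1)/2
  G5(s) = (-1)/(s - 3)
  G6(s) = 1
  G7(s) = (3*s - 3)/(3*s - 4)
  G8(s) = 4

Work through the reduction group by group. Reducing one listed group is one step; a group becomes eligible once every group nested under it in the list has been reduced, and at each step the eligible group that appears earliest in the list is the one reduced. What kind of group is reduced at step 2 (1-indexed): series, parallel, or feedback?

Reducing step by step:

(1) reduce the feedback loop with forward G1 and return G2
(2) close the feedback loop around [G1/(1+G1*G2)], G3
(3) feedback reduction of G4, G5
(4) combine [[G1/(1+G1*G2)]/(1-[G1/(1+G1*G2)]*G3)], [G4/(1+G4*G5)], G6, G7, G8 in series
At step 2 the group reduced is feedback.

Answer: feedback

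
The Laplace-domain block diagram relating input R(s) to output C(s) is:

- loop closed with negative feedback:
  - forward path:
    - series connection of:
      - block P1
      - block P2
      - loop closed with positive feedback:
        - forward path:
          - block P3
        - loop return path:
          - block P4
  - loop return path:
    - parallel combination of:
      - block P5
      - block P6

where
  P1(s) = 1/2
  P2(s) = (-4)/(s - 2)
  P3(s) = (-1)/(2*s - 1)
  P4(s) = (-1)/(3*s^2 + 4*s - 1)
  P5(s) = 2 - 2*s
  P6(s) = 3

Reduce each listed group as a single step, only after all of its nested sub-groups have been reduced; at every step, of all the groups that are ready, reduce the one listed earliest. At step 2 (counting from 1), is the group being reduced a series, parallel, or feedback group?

The answer is series.

Reasoning:
(1) collapse the loop (P3 forward, P4 return)
(2) cascade P1, P2, [P3/(1-P3*P4)]
(3) reduce the parallel group P5, P6
(4) apply the feedback formula to (P1*P2*[P3/(1-P3*P4)]), (P5+P6)
At step 2 the group reduced is series.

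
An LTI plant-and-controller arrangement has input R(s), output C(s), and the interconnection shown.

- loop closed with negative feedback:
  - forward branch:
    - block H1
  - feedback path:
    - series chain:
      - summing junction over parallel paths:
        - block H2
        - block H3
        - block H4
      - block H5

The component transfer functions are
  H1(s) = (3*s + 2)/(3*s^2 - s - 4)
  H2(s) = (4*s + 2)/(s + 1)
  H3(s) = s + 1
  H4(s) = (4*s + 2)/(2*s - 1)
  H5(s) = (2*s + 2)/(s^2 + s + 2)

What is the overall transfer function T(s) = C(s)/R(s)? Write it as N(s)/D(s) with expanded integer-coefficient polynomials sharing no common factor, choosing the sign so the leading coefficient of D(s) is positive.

The answer is (6*s^4 + 7*s^3 + 11*s^2 - 4)/(6*s^5 + 13*s^4 + 98*s^3 + 83*s^2 + 8*s + 4).

Reasoning:
Step 1: reduce the parallel group H2, H3, H4, giving (2*s^3 + 15*s^2 + 6*s - 1)/(2*s^2 + s - 1)
Step 2: reduce the series chain (H2+H3+H4), H5, giving (4*s^3 + 30*s^2 + 12*s - 2)/(2*s^3 + s^2 + 3*s - 2)
Step 3: collapse the loop (H1 forward, ((H2+H3+H4)*H5) return): this yields T(s), and no further normalization is needed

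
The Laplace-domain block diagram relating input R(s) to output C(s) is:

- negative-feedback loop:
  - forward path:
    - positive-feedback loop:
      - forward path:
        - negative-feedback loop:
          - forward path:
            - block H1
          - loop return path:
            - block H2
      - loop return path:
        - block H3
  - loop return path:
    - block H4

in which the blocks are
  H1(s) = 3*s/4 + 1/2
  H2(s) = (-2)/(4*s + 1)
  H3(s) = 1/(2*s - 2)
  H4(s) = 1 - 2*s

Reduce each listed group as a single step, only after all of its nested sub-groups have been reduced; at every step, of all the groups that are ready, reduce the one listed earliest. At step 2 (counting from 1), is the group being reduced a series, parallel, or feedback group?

[1] reduce the feedback loop with forward H1 and return H2
[2] reduce the feedback loop with forward [H1/(1+H1*H2)] and return H3
[3] close the feedback loop around [[H1/(1+H1*H2)]/(1-[H1/(1+H1*H2)]*H3)], H4
Step 2 collapses a feedback group.

Therefore the answer is feedback.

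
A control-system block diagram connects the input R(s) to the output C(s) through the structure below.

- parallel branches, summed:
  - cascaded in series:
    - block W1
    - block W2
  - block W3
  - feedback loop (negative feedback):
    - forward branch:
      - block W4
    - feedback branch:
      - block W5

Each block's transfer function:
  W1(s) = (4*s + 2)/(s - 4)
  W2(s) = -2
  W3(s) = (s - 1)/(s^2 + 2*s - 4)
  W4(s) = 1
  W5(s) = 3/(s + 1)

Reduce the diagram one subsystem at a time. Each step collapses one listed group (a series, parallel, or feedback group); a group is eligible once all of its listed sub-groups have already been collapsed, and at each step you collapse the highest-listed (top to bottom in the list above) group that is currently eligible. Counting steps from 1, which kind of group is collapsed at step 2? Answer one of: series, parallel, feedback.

The answer is feedback.

Reasoning:
(1) series reduction of W1, W2
(2) close the feedback loop around W4, W5
(3) sum the parallel branches (W1*W2), W3, [W4/(1+W4*W5)]
The group at step 2 is a feedback group.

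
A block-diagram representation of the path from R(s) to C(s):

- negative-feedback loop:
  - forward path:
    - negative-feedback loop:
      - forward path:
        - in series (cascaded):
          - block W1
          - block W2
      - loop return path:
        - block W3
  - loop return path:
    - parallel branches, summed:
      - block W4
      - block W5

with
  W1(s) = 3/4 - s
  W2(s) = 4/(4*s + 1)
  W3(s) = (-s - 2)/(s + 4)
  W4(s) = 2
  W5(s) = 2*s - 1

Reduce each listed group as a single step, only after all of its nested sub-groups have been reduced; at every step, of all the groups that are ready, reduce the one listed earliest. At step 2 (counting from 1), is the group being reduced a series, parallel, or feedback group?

[1] cascade W1, W2
[2] collapse the loop ((W1*W2) forward, W3 return)
[3] add W4, W5 (parallel)
[4] close the feedback loop around [(W1*W2)/(1+(W1*W2)*W3)], (W4+W5)
So the answer for step 2 is feedback.

Final answer: feedback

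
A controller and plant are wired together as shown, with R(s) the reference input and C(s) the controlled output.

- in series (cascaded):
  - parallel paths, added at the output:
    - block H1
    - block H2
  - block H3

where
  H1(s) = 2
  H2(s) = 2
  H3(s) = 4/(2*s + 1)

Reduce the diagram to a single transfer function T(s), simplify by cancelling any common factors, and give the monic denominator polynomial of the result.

Step 1. add H1, H2 (parallel) -> 4
Step 2. series reduction of (H1+H2), H3 -> 16/(2*s + 1)
That last expression is T(s), already simplified. Scaling its denominator by 1/2 (the reciprocal of the leading coefficient) yields the monic denominator.

Answer: s + 1/2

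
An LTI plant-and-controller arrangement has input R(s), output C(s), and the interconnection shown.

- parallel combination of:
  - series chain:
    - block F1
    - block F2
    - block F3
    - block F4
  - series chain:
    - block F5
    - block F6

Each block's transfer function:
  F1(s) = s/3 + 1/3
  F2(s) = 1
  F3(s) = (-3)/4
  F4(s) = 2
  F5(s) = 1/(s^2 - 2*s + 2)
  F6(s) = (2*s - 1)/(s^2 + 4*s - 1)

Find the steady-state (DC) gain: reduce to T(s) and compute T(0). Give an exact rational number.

Answer: 0

Working:
Step 1. reduce the series chain F1, F2, F3, F4, giving -s/2 - 1/2
Step 2. cascade F5, F6, giving (2*s - 1)/(s^4 + 2*s^3 - 7*s^2 + 10*s - 2)
Step 3. reduce the parallel group (F1*F2*F3*F4), (F5*F6), giving (-s^5 - 3*s^4 + 5*s^3 - 3*s^2 - 4*s)/(2*s^4 + 4*s^3 - 14*s^2 + 20*s - 4)
That last expression is T(s); at s = 0 only the constant terms survive, so T(0) = 0/(-4) = 0.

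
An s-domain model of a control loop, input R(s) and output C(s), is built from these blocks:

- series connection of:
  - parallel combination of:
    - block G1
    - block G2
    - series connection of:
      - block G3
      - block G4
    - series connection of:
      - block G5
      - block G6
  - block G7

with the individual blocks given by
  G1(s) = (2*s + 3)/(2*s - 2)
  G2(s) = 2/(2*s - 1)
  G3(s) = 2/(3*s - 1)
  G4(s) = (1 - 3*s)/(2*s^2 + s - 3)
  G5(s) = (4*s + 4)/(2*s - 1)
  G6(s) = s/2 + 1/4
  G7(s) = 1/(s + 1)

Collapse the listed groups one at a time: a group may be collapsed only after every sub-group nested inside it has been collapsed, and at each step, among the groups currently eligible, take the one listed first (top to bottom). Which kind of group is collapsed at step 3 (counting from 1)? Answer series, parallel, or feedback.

Step 1. multiply G3, G4 (series)
Step 2. series reduction of G5, G6
Step 3. add G1, G2, (G3*G4), (G5*G6) (parallel)
Step 4. combine (G1+G2+(G3*G4)+(G5*G6)), G7 in series
Step 3: parallel.

Therefore the answer is parallel.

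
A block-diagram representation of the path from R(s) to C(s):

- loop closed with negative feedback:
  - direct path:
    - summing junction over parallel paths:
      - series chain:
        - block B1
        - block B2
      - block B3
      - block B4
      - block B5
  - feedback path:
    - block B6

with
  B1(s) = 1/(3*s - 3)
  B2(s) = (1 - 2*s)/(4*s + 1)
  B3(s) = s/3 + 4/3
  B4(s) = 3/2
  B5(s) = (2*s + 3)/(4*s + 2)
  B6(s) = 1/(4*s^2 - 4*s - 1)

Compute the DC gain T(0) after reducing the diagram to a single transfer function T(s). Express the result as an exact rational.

Reducing step by step:

Step 1. multiply B1, B2 (series) -> (1 - 2*s)/(12*s^2 - 9*s - 3)
Step 2. combine (B1*B2), B3, B4, B5 in parallel -> (8*s^4 + 78*s^3 - 17*s^2 - 60*s - 12)/(24*s^3 - 6*s^2 - 15*s - 3)
Step 3. apply the feedback formula to ((B1*B2)+B3+B4+B5), B6 -> (32*s^6 + 280*s^5 - 388*s^4 - 250*s^3 + 209*s^2 + 108*s + 12)/(96*s^5 - 112*s^4 + 18*s^3 + 37*s^2 - 33*s - 9)
That last expression is T(s); at s = 0 only the constant terms survive, so T(0) = 12/(-9) = -4/3.

Answer: -4/3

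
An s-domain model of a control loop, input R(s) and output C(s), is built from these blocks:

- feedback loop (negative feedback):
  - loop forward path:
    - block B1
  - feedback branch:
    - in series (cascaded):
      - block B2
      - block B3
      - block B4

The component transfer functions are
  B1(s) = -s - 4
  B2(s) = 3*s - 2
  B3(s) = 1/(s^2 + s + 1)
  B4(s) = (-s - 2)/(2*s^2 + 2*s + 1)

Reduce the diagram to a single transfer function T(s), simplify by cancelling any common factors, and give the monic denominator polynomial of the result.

The answer is s^4 + 7*s^3/2 + 21*s^2/2 + 15*s/2 - 15/2.

Reasoning:
Step 1. reduce the series chain B2, B3, B4, giving (-3*s^2 - 4*s + 4)/(2*s^4 + 4*s^3 + 5*s^2 + 3*s + 1)
Step 2. collapse the loop (B1 forward, (B2*B3*B4) return), giving (-2*s^5 - 12*s^4 - 21*s^3 - 23*s^2 - 13*s - 4)/(2*s^4 + 7*s^3 + 21*s^2 + 15*s - 15)
T(s) is the step-2 result (common factors already cancelled). Leading coefficient of the denominator: 2. Divide through by 2 for the monic polynomial.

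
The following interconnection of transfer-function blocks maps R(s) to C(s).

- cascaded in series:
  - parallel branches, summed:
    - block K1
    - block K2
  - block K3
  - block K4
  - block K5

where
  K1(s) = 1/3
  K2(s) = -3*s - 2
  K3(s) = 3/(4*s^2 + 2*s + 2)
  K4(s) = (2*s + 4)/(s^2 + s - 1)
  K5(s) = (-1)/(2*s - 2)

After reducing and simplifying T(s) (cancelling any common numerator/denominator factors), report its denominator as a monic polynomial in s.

Reducing step by step:

Step 1. sum the parallel branches K1, K2 gives -3*s - 5/3
Step 2. reduce the series chain (K1+K2), K3, K4, K5 gives (9*s^2 + 23*s + 10)/(4*s^5 + 2*s^4 - 6*s^3 - 2*s + 2)
Step 2 gives the fully reduced T(s), with no common factor left to cancel. The denominator's leading coefficient is 4, so divide each of its coefficients by 4 to get the monic form.

Answer: s^5 + s^4/2 - 3*s^3/2 - s/2 + 1/2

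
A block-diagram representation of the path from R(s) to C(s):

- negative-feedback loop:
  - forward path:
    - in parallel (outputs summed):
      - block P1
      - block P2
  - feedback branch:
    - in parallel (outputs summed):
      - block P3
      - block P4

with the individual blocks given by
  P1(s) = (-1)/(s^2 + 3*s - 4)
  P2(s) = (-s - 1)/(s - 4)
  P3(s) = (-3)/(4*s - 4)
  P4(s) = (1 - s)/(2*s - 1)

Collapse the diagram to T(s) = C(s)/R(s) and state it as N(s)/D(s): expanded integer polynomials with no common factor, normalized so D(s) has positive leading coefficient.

1. sum the parallel branches P1, P2 -> (-s^3 - 4*s^2 + 8)/(s^3 - s^2 - 16*s + 16)
2. add P3, P4 (parallel) -> (-4*s^2 + 2*s - 1)/(8*s^2 - 12*s + 4)
3. collapse the loop ((P1+P2) forward, (P3+P4) return): this yields T(s), and no further normalization is needed

Answer: (-8*s^5 - 20*s^4 + 44*s^3 + 48*s^2 - 96*s + 32)/(12*s^5 - 6*s^4 - 119*s^3 + 288*s^2 - 240*s + 56)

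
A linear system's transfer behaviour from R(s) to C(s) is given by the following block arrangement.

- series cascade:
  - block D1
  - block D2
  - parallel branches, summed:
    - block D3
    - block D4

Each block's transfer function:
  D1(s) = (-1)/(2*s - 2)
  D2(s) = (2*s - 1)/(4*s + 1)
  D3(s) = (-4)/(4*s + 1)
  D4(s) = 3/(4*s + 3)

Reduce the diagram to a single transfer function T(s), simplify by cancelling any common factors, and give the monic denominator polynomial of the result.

[1] add D3, D4 (parallel); result (-4*s - 9)/(16*s^2 + 16*s + 3)
[2] multiply D1, D2, (D3+D4) (series); result (8*s^2 + 14*s - 9)/(128*s^4 + 32*s^3 - 104*s^2 - 50*s - 6)
T(s) is the step-2 result (common factors already cancelled). Leading coefficient of the denominator: 128. Divide through by 128 for the monic polynomial.

Therefore the answer is s^4 + s^3/4 - 13*s^2/16 - 25*s/64 - 3/64.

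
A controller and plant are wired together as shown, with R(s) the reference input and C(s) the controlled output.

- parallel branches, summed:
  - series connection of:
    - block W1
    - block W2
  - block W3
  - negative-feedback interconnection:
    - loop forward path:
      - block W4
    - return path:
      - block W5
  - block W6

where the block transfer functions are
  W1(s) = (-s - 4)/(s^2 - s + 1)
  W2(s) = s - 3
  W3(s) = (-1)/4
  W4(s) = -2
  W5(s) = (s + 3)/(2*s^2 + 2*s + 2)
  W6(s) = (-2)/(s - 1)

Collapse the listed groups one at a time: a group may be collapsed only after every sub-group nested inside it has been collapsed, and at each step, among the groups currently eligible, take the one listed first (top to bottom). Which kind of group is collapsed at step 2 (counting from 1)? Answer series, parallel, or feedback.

Reducing step by step:

1. multiply W1, W2 (series)
2. close the feedback loop around W4, W5
3. sum the parallel branches (W1*W2), W3, [W4/(1+W4*W5)], W6
Step 2: feedback.

Answer: feedback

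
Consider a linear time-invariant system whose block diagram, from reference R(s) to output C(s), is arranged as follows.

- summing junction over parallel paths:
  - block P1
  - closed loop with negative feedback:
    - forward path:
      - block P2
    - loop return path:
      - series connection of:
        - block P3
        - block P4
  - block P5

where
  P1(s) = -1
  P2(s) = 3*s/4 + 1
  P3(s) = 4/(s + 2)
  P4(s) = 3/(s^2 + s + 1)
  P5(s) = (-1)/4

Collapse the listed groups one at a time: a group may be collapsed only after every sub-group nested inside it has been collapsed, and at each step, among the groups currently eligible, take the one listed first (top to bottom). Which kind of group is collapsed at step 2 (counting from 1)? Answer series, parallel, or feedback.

Step 1 - reduce the series chain P3, P4
Step 2 - close the feedback loop around P2, (P3*P4)
Step 3 - parallel reduction of P1, [P2/(1+P2*(P3*P4))], P5
Step 2: feedback.

Hence the answer: feedback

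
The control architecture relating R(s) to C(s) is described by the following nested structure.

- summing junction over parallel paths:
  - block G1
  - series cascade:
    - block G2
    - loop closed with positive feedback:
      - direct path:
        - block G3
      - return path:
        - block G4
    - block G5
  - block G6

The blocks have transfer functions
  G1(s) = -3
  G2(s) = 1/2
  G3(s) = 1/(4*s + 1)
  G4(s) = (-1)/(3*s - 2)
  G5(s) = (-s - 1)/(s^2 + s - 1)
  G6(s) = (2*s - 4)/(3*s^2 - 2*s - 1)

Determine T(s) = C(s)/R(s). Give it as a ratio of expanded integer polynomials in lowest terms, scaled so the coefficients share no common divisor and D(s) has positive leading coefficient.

Answer: (-216*s^6 + 66*s^5 + 403*s^4 - 371*s^3 + 93*s^2 + 5*s - 4)/(72*s^6 - 6*s^5 - 160*s^4 + 82*s^3 + 26*s^2 - 12*s - 2)

Working:
Step 1: collapse the loop (G3 forward, G4 return) = (3*s - 2)/(12*s^2 - 5*s - 1)
Step 2: combine G2, [G3/(1-G3*G4)], G5 in series = (-3*s^2 - s + 2)/(24*s^4 + 14*s^3 - 36*s^2 + 8*s + 2)
Step 3: parallel reduction of G1, (G2*[G3/(1-G3*G4)]*G5), G6 - this is the overall T(s), already in the required normalized form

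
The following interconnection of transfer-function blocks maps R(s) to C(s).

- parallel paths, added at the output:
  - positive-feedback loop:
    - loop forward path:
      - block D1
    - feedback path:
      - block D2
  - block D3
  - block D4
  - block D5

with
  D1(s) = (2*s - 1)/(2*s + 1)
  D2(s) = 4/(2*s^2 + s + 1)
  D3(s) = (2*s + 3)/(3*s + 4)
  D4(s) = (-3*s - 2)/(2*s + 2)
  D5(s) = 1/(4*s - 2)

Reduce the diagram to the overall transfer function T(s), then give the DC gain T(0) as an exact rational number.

The answer is -19/20.

Reasoning:
Step 1 - reduce the feedback loop with forward D1 and return D2: (4*s^3 + s - 1)/(4*s^3 + 4*s^2 - 5*s + 5)
Step 2 - combine [D1/(1-D1*D2)], D3, D4, D5 in parallel: (8*s^6 + 16*s^5 + 82*s^4 + 36*s^3 - 91*s^2 + 15*s + 38)/(48*s^6 + 136*s^5 + 36*s^4 - 74*s^3 + 68*s^2 + 50*s - 40)
Evaluating the step-2 result (the overall T(s)) at s = 0 gives T(0) = 38/(-40) = -19/20.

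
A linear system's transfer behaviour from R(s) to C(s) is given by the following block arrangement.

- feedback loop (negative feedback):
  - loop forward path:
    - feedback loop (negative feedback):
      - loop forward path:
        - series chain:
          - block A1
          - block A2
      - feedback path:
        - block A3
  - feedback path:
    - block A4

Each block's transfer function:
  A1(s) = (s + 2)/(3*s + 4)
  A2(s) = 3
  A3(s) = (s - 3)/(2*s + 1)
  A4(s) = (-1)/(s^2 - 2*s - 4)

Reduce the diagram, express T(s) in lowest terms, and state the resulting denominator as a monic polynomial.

Reducing step by step:

Step 1 - multiply A1, A2 (series), giving (3*s + 6)/(3*s + 4)
Step 2 - feedback reduction of (A1*A2), A3, giving (6*s^2 + 15*s + 6)/(9*s^2 + 8*s - 14)
Step 3 - collapse the loop ([(A1*A2)/(1+(A1*A2)*A3)] forward, A4 return), giving (6*s^4 + 3*s^3 - 48*s^2 - 72*s - 24)/(9*s^4 - 10*s^3 - 72*s^2 - 19*s + 50)
T(s) is the step-3 result (common factors already cancelled). Leading coefficient of the denominator: 9. Divide through by 9 for the monic polynomial.

Answer: s^4 - 10*s^3/9 - 8*s^2 - 19*s/9 + 50/9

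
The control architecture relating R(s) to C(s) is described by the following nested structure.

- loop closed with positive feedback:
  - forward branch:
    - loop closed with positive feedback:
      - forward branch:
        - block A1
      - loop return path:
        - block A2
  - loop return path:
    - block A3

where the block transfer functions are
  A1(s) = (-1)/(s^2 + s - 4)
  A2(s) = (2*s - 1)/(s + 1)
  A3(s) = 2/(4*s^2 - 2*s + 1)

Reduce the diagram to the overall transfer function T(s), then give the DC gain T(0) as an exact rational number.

1. collapse the loop (A1 forward, A2 return); result (-s - 1)/(s^3 + 2*s^2 - s - 5)
2. feedback reduction of [A1/(1-A1*A2)], A3; result (-4*s^3 - 2*s^2 + s - 1)/(4*s^5 + 6*s^4 - 7*s^3 - 16*s^2 + 11*s - 3)
Evaluating the step-2 result (the overall T(s)) at s = 0 gives T(0) = -1/(-3) = 1/3.

Final answer: 1/3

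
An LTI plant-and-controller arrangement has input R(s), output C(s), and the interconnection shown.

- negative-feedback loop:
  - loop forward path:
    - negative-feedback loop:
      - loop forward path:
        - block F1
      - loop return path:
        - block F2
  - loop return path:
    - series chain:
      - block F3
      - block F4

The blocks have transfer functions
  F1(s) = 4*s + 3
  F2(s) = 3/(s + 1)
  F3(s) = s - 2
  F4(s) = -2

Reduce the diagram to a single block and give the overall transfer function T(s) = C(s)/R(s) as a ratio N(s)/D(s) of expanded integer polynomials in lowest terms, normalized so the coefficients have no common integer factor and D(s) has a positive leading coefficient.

Step 1 - feedback reduction of F1, F2 -> (4*s^2 + 7*s + 3)/(13*s + 10)
Step 2 - multiply F3, F4 (series) -> 4 - 2*s
Step 3 - feedback reduction of [F1/(1+F1*F2)], (F3*F4), which is the overall transfer function T(s) = C(s)/R(s) in lowest terms

Hence the answer: (-4*s^2 - 7*s - 3)/(8*s^3 - 2*s^2 - 35*s - 22)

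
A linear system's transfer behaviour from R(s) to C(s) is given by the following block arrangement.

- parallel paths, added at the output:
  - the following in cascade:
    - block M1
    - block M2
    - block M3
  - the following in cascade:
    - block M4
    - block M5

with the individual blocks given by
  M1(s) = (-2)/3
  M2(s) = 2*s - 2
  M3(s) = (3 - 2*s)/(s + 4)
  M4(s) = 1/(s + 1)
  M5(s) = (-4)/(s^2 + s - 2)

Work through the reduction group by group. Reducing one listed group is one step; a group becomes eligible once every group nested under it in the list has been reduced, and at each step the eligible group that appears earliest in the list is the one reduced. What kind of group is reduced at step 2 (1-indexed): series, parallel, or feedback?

1. multiply M1, M2, M3 (series)
2. cascade M4, M5
3. parallel reduction of (M1*M2*M3), (M4*M5)
The group at step 2 is a series group.

Answer: series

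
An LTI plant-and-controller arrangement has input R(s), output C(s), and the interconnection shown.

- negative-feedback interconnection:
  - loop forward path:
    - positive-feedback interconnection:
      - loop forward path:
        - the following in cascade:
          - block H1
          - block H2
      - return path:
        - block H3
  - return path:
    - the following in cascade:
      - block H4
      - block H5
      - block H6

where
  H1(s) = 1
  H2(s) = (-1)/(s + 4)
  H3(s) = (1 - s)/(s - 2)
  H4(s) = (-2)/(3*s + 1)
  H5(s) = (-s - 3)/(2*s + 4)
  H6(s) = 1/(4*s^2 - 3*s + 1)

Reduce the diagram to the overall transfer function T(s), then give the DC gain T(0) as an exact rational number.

First reduce the diagram to T(s).

Step 1 - multiply H1, H2 (series); result (-1)/(s + 4)
Step 2 - collapse the loop ((H1*H2) forward, H3 return); result (2 - s)/(s^2 + s - 7)
Step 3 - series reduction of H4, H5, H6; result (s + 3)/(12*s^4 + 19*s^3 - 10*s^2 + s + 2)
Step 4 - feedback reduction of [(H1*H2)/(1-(H1*H2)*H3)], (H4*H5*H6); result (-12*s^5 + 5*s^4 + 48*s^3 - 21*s^2 + 4)/(12*s^6 + 31*s^5 - 75*s^4 - 142*s^3 + 72*s^2 - 6*s - 8)
Step 4 gives the overall T(s). Then T(0) = 4/(-8) = -1/2.

Answer: -1/2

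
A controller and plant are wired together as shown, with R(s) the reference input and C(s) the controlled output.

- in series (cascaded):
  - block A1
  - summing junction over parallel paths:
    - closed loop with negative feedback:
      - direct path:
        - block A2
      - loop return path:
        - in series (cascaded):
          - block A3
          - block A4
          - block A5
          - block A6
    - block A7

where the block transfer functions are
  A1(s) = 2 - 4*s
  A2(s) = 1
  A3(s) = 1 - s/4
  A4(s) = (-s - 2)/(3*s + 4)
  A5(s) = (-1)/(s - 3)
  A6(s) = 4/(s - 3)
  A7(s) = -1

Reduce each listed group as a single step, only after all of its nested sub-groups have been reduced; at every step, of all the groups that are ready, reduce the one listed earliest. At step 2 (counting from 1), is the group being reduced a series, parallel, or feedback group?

Reducing step by step:

Step 1: combine A3, A4, A5, A6 in series
Step 2: reduce the feedback loop with forward A2 and return (A3*A4*A5*A6)
Step 3: parallel reduction of [A2/(1+A2*(A3*A4*A5*A6))], A7
Step 4: series reduction of A1, ([A2/(1+A2*(A3*A4*A5*A6))]+A7)
Step 2: feedback.

Answer: feedback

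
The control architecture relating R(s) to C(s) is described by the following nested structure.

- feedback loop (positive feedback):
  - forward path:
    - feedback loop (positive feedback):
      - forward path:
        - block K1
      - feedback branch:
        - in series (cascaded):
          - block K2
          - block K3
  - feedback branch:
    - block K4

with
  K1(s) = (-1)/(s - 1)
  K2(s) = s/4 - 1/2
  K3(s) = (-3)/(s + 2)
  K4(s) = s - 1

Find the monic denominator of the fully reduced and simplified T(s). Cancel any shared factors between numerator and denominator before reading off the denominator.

The answer is s^2 + 5*s/8 - 5/4.

Reasoning:
Step 1 - cascade K2, K3; result (6 - 3*s)/(4*s + 8)
Step 2 - close the feedback loop around K1, (K2*K3); result (-4*s - 8)/(4*s^2 + s - 2)
Step 3 - apply the feedback formula to [K1/(1-K1*(K2*K3))], K4; result (-4*s - 8)/(8*s^2 + 5*s - 10)
The result of step 3 is T(s) in lowest terms. Its denominator has leading coefficient 8; dividing the denominator through by 8 makes it monic.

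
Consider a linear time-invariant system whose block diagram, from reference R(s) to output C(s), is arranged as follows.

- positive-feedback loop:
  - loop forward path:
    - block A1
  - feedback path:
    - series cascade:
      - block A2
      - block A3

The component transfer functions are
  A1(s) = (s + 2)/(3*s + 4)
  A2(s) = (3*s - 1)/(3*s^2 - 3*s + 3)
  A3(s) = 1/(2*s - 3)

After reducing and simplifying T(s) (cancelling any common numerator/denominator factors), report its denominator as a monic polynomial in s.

Reducing step by step:

[1] multiply A2, A3 (series); result (3*s - 1)/(6*s^3 - 15*s^2 + 15*s - 9)
[2] feedback reduction of A1, (A2*A3); result (6*s^4 - 3*s^3 - 15*s^2 + 21*s - 18)/(18*s^4 - 21*s^3 - 18*s^2 + 28*s - 34)
No further cancellation is possible in the step-2 result, so that is T(s). Its denominator becomes monic after dividing by the leading coefficient 18.

Answer: s^4 - 7*s^3/6 - s^2 + 14*s/9 - 17/9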